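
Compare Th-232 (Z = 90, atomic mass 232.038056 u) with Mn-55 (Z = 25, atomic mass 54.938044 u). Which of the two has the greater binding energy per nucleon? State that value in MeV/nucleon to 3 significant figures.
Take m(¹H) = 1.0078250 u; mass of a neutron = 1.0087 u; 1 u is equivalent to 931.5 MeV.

Th-232: Σm = 90(1.0078250) + 142(1.0087) = 233.9396500 u; Δm = 1.9015940 u; E_B = 1771.3 MeV; E_B/A = 7.635 MeV
Mn-55: Σm = 25(1.0078250) + 30(1.0087) = 55.4566250 u; Δm = 0.5185810 u; E_B = 483.06 MeV; E_B/A = 8.783 MeV
Mn-55 has the higher binding energy per nucleon, so it is the more tightly bound nucleus.

Mn-55; 8.78 MeV/nucleon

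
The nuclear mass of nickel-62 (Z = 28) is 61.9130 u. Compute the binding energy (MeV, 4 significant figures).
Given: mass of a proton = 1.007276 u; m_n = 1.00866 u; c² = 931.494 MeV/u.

545.1 MeV

With 28 protons and 34 neutrons (A = 62):
Total constituent mass: 28 × 1.007276 + 34 × 1.00866 = 62.498168 u
Δm = 62.498168 − 61.9130 = 0.585168 u
Converting to energy: 0.585168 u × 931.494 MeV/u = 545.080 MeV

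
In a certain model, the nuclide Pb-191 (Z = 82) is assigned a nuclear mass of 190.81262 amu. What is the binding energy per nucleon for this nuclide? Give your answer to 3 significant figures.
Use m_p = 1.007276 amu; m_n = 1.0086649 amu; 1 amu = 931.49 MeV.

Mass of separated nucleons = 82(1.007276) + 109(1.0086649) = 82.596632 + 109.9444741 = 192.5411061 amu
The mass defect is 192.5411061 − 190.81262 = 1.7284861 amu.
Binding energy = Δm·c² = 1.7284861 × 931.49 MeV/amu = 1610.07 MeV
BE/A = 1610.07 MeV / 191 = 8.430 MeV/nucleon

8.43 MeV/nucleon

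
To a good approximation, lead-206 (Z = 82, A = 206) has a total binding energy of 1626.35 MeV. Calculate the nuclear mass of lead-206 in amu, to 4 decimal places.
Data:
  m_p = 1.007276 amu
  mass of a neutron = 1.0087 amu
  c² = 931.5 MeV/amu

Mass defect = 1626.35 MeV / (931.5 MeV/amu) = 1.745947 amu
Constituent mass = 82(1.007276) + 124(1.0087) = 207.675432 amu
Nuclear mass = 207.675432 − 1.745947 = 205.929485 amu ≈ 205.9295 amu (to 4 decimal places)

205.9295 amu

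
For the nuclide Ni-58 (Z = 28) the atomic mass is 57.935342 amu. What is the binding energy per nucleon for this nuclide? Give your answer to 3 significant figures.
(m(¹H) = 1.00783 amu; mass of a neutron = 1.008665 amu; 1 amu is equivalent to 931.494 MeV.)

Total constituent mass: 28 × 1.00783 + 30 × 1.008665 = 58.479190 amu
Δm = 58.479190 − 57.935342 = 0.543848 amu
E_B = 0.543848 × 931.494 = 506.591 MeV
Dividing by A = 58 gives 8.734 MeV per nucleon.

8.73 MeV/nucleon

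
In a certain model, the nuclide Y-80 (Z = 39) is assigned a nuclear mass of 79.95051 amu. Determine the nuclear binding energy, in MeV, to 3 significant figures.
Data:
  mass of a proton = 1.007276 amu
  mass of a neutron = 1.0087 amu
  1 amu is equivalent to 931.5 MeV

643 MeV

With 39 protons and 41 neutrons (A = 80):
Mass of separated nucleons = 39(1.007276) + 41(1.0087) = 39.283764 + 41.3567 = 80.640464 amu
Mass defect Δm = 80.640464 − 79.95051 = 0.689954 amu
E_B = 0.689954 × 931.5 = 642.692 MeV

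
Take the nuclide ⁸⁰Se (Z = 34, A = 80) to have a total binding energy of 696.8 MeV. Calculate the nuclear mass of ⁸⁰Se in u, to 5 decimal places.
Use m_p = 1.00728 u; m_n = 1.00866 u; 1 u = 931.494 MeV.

79.89783 u

Mass defect = 696.8 MeV / (931.494 MeV/u) = 0.7480456 u
Constituent mass = 34(1.00728) + 46(1.00866) = 80.64588 u
Nuclear mass = 80.64588 − 0.7480456 = 79.8978344 u ≈ 79.89783 u (to 5 decimal places)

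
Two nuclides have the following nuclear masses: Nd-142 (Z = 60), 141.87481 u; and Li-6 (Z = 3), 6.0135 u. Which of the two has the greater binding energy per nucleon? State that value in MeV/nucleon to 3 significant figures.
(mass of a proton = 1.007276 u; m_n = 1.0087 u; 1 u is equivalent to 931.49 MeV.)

Nd-142: Σm = 60(1.007276) + 82(1.0087) = 143.149960 u; Δm = 1.275150 u; E_B = 1187.79 MeV; E_B/A = 8.3647 MeV
Li-6: Σm = 3(1.007276) + 3(1.0087) = 6.047928 u; Δm = 0.034428 u; E_B = 32.0693 MeV; E_B/A = 5.3449 MeV
Nd-142 has the higher binding energy per nucleon, so it is the more tightly bound nucleus.

Nd-142; 8.36 MeV/nucleon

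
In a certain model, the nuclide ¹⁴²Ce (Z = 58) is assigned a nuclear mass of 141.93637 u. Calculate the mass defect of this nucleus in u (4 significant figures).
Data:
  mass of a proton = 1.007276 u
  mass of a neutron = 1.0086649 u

The nucleus contains 58 protons and 142 − 58 = 84 neutrons.
Mass of separated nucleons = 58(1.007276) + 84(1.0086649) = 58.422008 + 84.7278516 = 143.1498596 u
Δm = 143.1498596 − 141.93637 = 1.2134896 u

1.213 u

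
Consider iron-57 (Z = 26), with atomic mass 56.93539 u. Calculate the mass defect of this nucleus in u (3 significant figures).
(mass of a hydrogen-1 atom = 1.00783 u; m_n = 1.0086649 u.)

0.537 u

The nucleus contains 26 protons and 57 − 26 = 31 neutrons.
Mass of separated nucleons = 26(1.00783) + 31(1.0086649) = 26.20358 + 31.2686119 = 57.4721919 u
The mass defect is 57.4721919 − 56.93539 = 0.5368019 u.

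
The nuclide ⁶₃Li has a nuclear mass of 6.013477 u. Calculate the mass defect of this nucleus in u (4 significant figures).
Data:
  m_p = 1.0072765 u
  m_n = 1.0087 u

0.03445 u

Σm = 3·m_p + 3·m_n = 3.0218295 + 3.0261 = 6.0479295 u
Mass defect Δm = 6.0479295 − 6.013477 = 0.0344525 u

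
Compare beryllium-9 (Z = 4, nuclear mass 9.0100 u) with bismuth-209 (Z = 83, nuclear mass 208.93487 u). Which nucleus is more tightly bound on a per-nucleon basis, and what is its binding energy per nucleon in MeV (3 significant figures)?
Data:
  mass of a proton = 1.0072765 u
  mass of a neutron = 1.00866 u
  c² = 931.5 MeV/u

beryllium-9: Σm = 4(1.0072765) + 5(1.00866) = 9.0724060 u; Δm = 0.0624060 u; E_B = 58.131 MeV; E_B/A = 6.459 MeV
bismuth-209: Σm = 83(1.0072765) + 126(1.00866) = 210.6951095 u; Δm = 1.7602395 u; E_B = 1639.7 MeV; E_B/A = 7.845 MeV
bismuth-209 has the higher binding energy per nucleon, so it is the more tightly bound nucleus.

bismuth-209; 7.85 MeV/nucleon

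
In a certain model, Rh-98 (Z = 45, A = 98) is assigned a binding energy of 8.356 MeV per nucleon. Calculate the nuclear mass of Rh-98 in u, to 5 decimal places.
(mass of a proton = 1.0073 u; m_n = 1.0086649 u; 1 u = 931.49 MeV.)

97.90862 u

Total binding energy = 98 × 8.356 = 818.888 MeV
Mass defect = 818.888 MeV / (931.49 MeV/u) = 0.8791163 u
Constituent mass = 45(1.0073) + 53(1.0086649) = 98.7877397 u
Nuclear mass = 98.7877397 − 0.8791163 = 97.9086234 u ≈ 97.90862 u (to 5 decimal places)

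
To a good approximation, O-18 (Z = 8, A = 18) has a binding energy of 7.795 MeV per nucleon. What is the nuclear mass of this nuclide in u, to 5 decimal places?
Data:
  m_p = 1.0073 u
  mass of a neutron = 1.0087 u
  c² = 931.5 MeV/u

17.99477 u

Total binding energy = 18 × 7.795 = 140.310 MeV
Mass defect = 140.310 MeV / (931.5 MeV/u) = 0.1506280 u
Constituent mass = 8(1.0073) + 10(1.0087) = 18.1454 u
Nuclear mass = 18.1454 − 0.1506280 = 17.9947720 u ≈ 17.99477 u (to 5 decimal places)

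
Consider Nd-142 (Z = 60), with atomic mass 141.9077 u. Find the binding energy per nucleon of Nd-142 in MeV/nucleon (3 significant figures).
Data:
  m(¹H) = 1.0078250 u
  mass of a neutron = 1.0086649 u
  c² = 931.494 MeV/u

With 60 protons and 82 neutrons (A = 142):
Total constituent mass: 60 × 1.0078250 + 82 × 1.0086649 = 143.1800218 u
The mass defect is 143.1800218 − 141.9077 = 1.2723218 u.
E_B = 1.2723218 × 931.494 = 1185.16 MeV
Per nucleon: 1185.16 / 142 = 8.346 MeV

8.35 MeV/nucleon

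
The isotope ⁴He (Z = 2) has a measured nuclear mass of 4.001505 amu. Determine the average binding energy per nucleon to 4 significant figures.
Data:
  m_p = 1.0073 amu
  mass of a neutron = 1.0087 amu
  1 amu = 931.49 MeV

Z = 2, so N = A − Z = 4 − 2 = 2.
Total constituent mass: 2 × 1.0073 + 2 × 1.0087 = 4.0320 amu
The mass defect is 4.0320 − 4.001505 = 0.030495 amu.
Binding energy = Δm·c² = 0.030495 × 931.49 MeV/amu = 28.4058 MeV
Per nucleon: 28.4058 / 4 = 7.101 MeV

7.101 MeV/nucleon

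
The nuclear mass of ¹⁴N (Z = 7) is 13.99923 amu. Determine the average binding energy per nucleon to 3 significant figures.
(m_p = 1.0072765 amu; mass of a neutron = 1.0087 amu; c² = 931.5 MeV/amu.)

Z = 7, so N = A − Z = 14 − 7 = 7.
Σm = 7·m_p + 7·m_n = 7.0509355 + 7.0609 = 14.1118355 amu
Mass defect Δm = 14.1118355 − 13.99923 = 0.1126055 amu
Converting to energy: 0.1126055 amu × 931.5 MeV/amu = 104.892 MeV
Dividing by A = 14 gives 7.492 MeV per nucleon.

7.49 MeV/nucleon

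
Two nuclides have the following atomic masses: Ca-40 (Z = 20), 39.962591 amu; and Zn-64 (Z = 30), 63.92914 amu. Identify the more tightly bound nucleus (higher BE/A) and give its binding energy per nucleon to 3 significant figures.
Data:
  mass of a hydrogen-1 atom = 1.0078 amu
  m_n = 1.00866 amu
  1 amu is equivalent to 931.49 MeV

Ca-40: Σm = 20(1.0078) + 20(1.00866) = 40.32920 amu; Δm = 0.366609 amu; E_B = 341.49 MeV; E_B/A = 8.537 MeV
Zn-64: Σm = 30(1.0078) + 34(1.00866) = 64.52844 amu; Δm = 0.59930 amu; E_B = 558.24 MeV; E_B/A = 8.723 MeV
Zn-64 has the higher binding energy per nucleon, so it is the more tightly bound nucleus.

Zn-64; 8.72 MeV/nucleon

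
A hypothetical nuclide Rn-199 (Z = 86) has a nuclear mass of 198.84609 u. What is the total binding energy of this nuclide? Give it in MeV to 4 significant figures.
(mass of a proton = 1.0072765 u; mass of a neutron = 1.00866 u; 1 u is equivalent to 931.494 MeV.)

1638 MeV

The nucleus contains 86 protons and 199 − 86 = 113 neutrons.
Σm = 86·m_p + 113·m_n = 86.6257790 + 113.97858 = 200.6043590 u
Δm = 200.6043590 − 198.84609 = 1.7582690 u
Binding energy = Δm·c² = 1.7582690 × 931.494 MeV/u = 1637.82 MeV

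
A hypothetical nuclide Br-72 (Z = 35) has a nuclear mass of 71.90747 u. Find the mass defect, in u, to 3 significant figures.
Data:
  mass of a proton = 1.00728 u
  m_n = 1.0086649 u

0.668 u

The nucleus contains 35 protons and 72 − 35 = 37 neutrons.
Σm = 35·m_p + 37·m_n = 35.25480 + 37.3206013 = 72.5754013 u
Δm = 72.5754013 − 71.90747 = 0.6679313 u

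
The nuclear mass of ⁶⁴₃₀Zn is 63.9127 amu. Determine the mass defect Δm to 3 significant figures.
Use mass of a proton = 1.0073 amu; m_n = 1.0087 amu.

0.602 amu

Mass of separated nucleons = 30(1.0073) + 34(1.0087) = 30.2190 + 34.2958 = 64.5148 amu
The mass defect is 64.5148 − 63.9127 = 0.6021 amu.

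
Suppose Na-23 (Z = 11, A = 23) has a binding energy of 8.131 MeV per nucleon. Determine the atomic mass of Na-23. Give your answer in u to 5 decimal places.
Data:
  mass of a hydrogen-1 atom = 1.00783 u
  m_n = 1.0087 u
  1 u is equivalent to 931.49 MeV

Total binding energy = 23 × 8.131 = 187.013 MeV
Mass defect = 187.013 MeV / (931.49 MeV/u) = 0.2007676 u
Constituent mass = 11(1.00783) + 12(1.0087) = 23.19053 u
Atomic mass = 23.19053 − 0.2007676 = 22.9897624 u ≈ 22.98976 u (to 5 decimal places)

22.98976 u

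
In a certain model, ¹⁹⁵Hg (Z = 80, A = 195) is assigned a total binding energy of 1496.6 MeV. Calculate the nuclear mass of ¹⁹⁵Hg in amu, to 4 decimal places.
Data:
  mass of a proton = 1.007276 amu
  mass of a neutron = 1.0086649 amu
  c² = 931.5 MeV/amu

Mass defect = 1496.6 MeV / (931.5 MeV/amu) = 1.606656 amu
Constituent mass = 80(1.007276) + 115(1.0086649) = 196.5785435 amu
Nuclear mass = 196.5785435 − 1.606656 = 194.9718875 amu ≈ 194.9719 amu (to 4 decimal places)

194.9719 amu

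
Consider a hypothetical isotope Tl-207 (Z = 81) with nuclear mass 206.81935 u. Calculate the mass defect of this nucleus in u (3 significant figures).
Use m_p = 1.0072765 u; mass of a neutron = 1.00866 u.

1.86 u

Σm = 81·m_p + 126·m_n = 81.5893965 + 127.09116 = 208.6805565 u
Mass defect Δm = 208.6805565 − 206.81935 = 1.8612065 u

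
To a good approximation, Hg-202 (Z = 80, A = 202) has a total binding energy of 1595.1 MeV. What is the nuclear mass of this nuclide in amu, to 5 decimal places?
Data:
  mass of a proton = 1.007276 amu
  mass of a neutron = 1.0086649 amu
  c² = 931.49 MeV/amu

Mass defect = 1595.1 MeV / (931.49 MeV/amu) = 1.7124177 amu
Constituent mass = 80(1.007276) + 122(1.0086649) = 203.6391978 amu
Nuclear mass = 203.6391978 − 1.7124177 = 201.9267801 amu ≈ 201.92678 amu (to 5 decimal places)

201.92678 amu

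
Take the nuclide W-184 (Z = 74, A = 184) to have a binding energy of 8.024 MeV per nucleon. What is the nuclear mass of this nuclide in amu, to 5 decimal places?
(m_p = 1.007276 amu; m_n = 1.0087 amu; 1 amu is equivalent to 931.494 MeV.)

Total binding energy = 184 × 8.024 = 1476.416 MeV
Mass defect = 1476.416 MeV / (931.494 MeV/amu) = 1.5849979 amu
Constituent mass = 74(1.007276) + 110(1.0087) = 185.495424 amu
Nuclear mass = 185.495424 − 1.5849979 = 183.9104261 amu ≈ 183.91043 amu (to 5 decimal places)

183.91043 amu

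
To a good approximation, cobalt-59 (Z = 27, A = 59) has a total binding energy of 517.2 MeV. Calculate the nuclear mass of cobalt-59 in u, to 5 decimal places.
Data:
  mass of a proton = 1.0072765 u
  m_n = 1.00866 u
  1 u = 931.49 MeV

Mass defect = 517.2 MeV / (931.49 MeV/u) = 0.5552395 u
Constituent mass = 27(1.0072765) + 32(1.00866) = 59.4735855 u
Nuclear mass = 59.4735855 − 0.5552395 = 58.9183460 u ≈ 58.91835 u (to 5 decimal places)

58.91835 u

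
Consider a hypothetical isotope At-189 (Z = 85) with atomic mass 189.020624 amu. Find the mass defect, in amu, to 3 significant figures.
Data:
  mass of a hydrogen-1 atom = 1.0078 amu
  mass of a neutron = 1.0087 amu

The nucleus contains 85 protons and 189 − 85 = 104 neutrons.
Mass of separated nucleons = 85(1.0078) + 104(1.0087) = 85.6630 + 104.9048 = 190.5678 amu
Δm = 190.5678 − 189.020624 = 1.547176 amu

1.55 amu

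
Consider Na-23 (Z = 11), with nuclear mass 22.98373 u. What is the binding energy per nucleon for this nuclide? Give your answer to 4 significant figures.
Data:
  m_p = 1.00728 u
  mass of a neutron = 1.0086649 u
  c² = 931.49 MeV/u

The nucleus contains 11 protons and 23 − 11 = 12 neutrons.
Mass of separated nucleons = 11(1.00728) + 12(1.0086649) = 11.08008 + 12.1039788 = 23.1840588 u
Mass defect Δm = 23.1840588 − 22.98373 = 0.2003288 u
Binding energy = Δm·c² = 0.2003288 × 931.49 MeV/u = 186.604 MeV
Dividing by A = 23 gives 8.113 MeV per nucleon.

8.113 MeV/nucleon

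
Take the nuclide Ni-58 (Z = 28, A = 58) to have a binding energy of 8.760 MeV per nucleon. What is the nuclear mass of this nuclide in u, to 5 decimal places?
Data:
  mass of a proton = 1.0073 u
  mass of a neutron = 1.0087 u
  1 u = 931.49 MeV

57.91995 u

Total binding energy = 58 × 8.760 = 508.080 MeV
Mass defect = 508.080 MeV / (931.49 MeV/u) = 0.5454487 u
Constituent mass = 28(1.0073) + 30(1.0087) = 58.4654 u
Nuclear mass = 58.4654 − 0.5454487 = 57.9199513 u ≈ 57.91995 u (to 5 decimal places)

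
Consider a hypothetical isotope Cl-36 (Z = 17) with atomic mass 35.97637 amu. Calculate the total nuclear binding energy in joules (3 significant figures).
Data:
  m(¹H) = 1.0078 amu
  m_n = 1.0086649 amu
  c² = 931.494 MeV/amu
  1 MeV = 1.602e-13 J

Total constituent mass: 17 × 1.0078 + 19 × 1.0086649 = 36.2972331 amu
Δm = 36.2972331 − 35.97637 = 0.3208631 amu
E_B = 0.3208631 × 931.494 = 298.882 MeV
In joules: 298.882 MeV × 1.602e-13 J/MeV = 4.7881e-11 J

4.79e-11 J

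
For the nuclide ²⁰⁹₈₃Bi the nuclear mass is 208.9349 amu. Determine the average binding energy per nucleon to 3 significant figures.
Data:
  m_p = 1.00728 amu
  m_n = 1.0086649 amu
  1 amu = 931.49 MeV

7.85 MeV/nucleon

Mass of separated nucleons = 83(1.00728) + 126(1.0086649) = 83.60424 + 127.0917774 = 210.6960174 amu
Mass defect Δm = 210.6960174 − 208.9349 = 1.7611174 amu
E_B = 1.7611174 × 931.49 = 1640.46 MeV
Dividing by A = 209 gives 7.849 MeV per nucleon.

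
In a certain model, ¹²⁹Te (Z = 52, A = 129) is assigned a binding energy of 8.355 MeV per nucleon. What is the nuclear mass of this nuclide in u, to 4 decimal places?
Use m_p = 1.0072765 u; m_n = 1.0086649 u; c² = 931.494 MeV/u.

Total binding energy = 129 × 8.355 = 1077.795 MeV
Mass defect = 1077.795 MeV / (931.494 MeV/u) = 1.157061 u
Constituent mass = 52(1.0072765) + 77(1.0086649) = 130.0455753 u
Nuclear mass = 130.0455753 − 1.157061 = 128.8885143 u ≈ 128.8885 u (to 4 decimal places)

128.8885 u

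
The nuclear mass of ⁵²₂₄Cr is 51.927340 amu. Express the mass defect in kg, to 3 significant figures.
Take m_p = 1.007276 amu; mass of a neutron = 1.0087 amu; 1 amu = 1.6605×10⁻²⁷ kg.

8.15e-28 kg

The nucleus contains 24 protons and 52 − 24 = 28 neutrons.
Σm = 24·m_p + 28·m_n = 24.174624 + 28.2436 = 52.418224 amu
Mass defect Δm = 52.418224 − 51.927340 = 0.490884 amu
In SI units: 0.490884 amu × 1.6605×10⁻²⁷ kg/amu = 8.1511e-28 kg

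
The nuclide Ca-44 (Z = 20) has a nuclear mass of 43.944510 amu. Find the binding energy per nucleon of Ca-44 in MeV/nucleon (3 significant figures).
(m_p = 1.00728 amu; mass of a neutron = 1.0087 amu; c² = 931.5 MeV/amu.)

8.68 MeV/nucleon

Mass of separated nucleons = 20(1.00728) + 24(1.0087) = 20.14560 + 24.2088 = 44.35440 amu
Δm = 44.35440 − 43.944510 = 0.409890 amu
Converting to energy: 0.409890 amu × 931.5 MeV/amu = 381.813 MeV
BE/A = 381.813 MeV / 44 = 8.678 MeV/nucleon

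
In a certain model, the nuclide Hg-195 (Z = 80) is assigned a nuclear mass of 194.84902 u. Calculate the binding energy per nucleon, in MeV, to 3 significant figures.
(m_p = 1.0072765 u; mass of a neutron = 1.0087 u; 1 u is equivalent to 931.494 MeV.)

8.28 MeV/nucleon

The nucleus contains 80 protons and 195 − 80 = 115 neutrons.
Total constituent mass: 80 × 1.0072765 + 115 × 1.0087 = 196.5826200 u
Mass defect Δm = 196.5826200 − 194.84902 = 1.7336000 u
Converting to energy: 1.7336000 u × 931.494 MeV/u = 1614.84 MeV
BE/A = 1614.84 MeV / 195 = 8.281 MeV/nucleon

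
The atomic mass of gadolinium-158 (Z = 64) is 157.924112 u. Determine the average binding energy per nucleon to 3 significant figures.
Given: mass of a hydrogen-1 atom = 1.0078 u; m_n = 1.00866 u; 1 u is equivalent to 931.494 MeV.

8.19 MeV/nucleon

With 64 protons and 94 neutrons (A = 158):
Σm = 64·m(¹H) + 94·m_n = 64.4992 + 94.81404 = 159.31324 u
The mass defect is 159.31324 − 157.924112 = 1.389128 u.
Converting to energy: 1.389128 u × 931.494 MeV/u = 1293.96 MeV
Per nucleon: 1293.96 / 158 = 8.190 MeV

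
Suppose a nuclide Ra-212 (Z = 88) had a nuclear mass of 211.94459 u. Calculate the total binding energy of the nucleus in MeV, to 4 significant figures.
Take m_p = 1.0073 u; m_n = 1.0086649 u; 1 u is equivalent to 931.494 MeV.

Z = 88, so N = A − Z = 212 − 88 = 124.
Total constituent mass: 88 × 1.0073 + 124 × 1.0086649 = 213.7168476 u
Mass defect Δm = 213.7168476 − 211.94459 = 1.7722576 u
E_B = 1.7722576 × 931.494 = 1650.85 MeV

1651 MeV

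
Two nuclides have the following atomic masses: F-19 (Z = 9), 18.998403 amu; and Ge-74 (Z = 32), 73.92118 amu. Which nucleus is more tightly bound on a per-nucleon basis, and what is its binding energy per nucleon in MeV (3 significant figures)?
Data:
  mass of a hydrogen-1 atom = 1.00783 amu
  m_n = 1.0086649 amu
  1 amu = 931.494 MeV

Ge-74; 8.73 MeV/nucleon

F-19: Σm = 9(1.00783) + 10(1.0086649) = 19.1571190 amu; Δm = 0.1587160 amu; E_B = 147.84 MeV; E_B/A = 7.781 MeV
Ge-74: Σm = 32(1.00783) + 42(1.0086649) = 74.6144858 amu; Δm = 0.6933058 amu; E_B = 645.81 MeV; E_B/A = 8.727 MeV
Ge-74 has the higher binding energy per nucleon, so it is the more tightly bound nucleus.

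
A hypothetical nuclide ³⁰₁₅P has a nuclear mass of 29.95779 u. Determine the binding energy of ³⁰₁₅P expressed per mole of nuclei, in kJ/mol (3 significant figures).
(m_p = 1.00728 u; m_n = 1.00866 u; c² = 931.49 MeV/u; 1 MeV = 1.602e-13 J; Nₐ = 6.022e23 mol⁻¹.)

Z = 15, so N = A − Z = 30 − 15 = 15.
Total constituent mass: 15 × 1.00728 + 15 × 1.00866 = 30.23910 u
The mass defect is 30.23910 − 29.95779 = 0.28131 u.
E_B = 0.28131 × 931.49 = 262.037 MeV
Per nucleus in joules: 262.037 MeV × 1.602e-13 J/MeV = 4.1978e-11 J
Per mole: 4.1978e-11 J × 6.022e23 mol⁻¹ = 2.5279e+13 J/mol

2.53e+10 kJ/mol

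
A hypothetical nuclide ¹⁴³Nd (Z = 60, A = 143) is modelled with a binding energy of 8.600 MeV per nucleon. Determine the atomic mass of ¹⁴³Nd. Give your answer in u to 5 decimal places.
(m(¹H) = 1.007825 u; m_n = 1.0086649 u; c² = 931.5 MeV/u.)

142.86845 u

Total binding energy = 143 × 8.600 = 1229.800 MeV
Mass defect = 1229.800 MeV / (931.5 MeV/u) = 1.3202362 u
Constituent mass = 60(1.007825) + 83(1.0086649) = 144.1886867 u
Atomic mass = 144.1886867 − 1.3202362 = 142.8684505 u ≈ 142.86845 u (to 5 decimal places)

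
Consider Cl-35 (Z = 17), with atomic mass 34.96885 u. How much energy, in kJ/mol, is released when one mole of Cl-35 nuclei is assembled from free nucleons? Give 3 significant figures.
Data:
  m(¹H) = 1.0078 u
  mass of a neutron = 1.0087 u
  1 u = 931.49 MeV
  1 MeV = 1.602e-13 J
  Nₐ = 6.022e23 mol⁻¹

2.88e+10 kJ/mol

Total constituent mass: 17 × 1.0078 + 18 × 1.0087 = 35.2892 u
Δm = 35.2892 − 34.96885 = 0.32035 u
Converting to energy: 0.32035 u × 931.49 MeV/u = 298.403 MeV
Per nucleus in joules: 298.403 MeV × 1.602e-13 J/MeV = 4.7804e-11 J
Per mole: 4.7804e-11 J × 6.022e23 mol⁻¹ = 2.8788e+13 J/mol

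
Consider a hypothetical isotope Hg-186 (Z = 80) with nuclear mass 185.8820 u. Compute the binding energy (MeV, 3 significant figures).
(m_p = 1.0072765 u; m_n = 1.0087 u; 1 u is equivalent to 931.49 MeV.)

With 80 protons and 106 neutrons (A = 186):
Total constituent mass: 80 × 1.0072765 + 106 × 1.0087 = 187.5043200 u
Δm = 187.5043200 − 185.8820 = 1.6223200 u
E_B = 1.6223200 × 931.49 = 1511.17 MeV

1510 MeV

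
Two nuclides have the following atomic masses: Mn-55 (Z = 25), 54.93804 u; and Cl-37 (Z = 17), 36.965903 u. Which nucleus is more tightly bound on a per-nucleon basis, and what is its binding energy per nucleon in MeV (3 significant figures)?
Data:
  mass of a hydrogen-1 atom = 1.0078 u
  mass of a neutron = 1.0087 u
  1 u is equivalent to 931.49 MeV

Mn-55; 8.77 MeV/nucleon

Mn-55: Σm = 25(1.0078) + 30(1.0087) = 55.4560 u; Δm = 0.51796 u; E_B = 482.47 MeV; E_B/A = 8.772 MeV
Cl-37: Σm = 17(1.0078) + 20(1.0087) = 37.3066 u; Δm = 0.340697 u; E_B = 317.36 MeV; E_B/A = 8.577 MeV
Mn-55 has the higher binding energy per nucleon, so it is the more tightly bound nucleus.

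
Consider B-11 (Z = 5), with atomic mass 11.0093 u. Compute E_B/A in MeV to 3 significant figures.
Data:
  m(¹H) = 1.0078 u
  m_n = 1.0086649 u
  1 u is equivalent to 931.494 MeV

6.92 MeV/nucleon

Total constituent mass: 5 × 1.0078 + 6 × 1.0086649 = 11.0909894 u
The mass defect is 11.0909894 − 11.0093 = 0.0816894 u.
E_B = 0.0816894 × 931.494 = 76.0932 MeV
Dividing by A = 11 gives 6.918 MeV per nucleon.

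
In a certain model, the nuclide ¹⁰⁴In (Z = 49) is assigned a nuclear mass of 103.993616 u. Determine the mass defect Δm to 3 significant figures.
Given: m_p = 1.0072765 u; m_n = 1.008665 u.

0.840 u

Σm = 49·m_p + 55·m_n = 49.3565485 + 55.476575 = 104.8331235 u
Δm = 104.8331235 − 103.993616 = 0.8395075 u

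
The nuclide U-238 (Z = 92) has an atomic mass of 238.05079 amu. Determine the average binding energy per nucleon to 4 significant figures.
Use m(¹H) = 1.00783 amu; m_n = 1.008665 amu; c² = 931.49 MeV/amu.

The nucleus contains 92 protons and 238 − 92 = 146 neutrons.
Total constituent mass: 92 × 1.00783 + 146 × 1.008665 = 239.985450 amu
Mass defect Δm = 239.985450 − 238.05079 = 1.934660 amu
Binding energy = Δm·c² = 1.934660 × 931.49 MeV/amu = 1802.12 MeV
Per nucleon: 1802.12 / 238 = 7.572 MeV

7.572 MeV/nucleon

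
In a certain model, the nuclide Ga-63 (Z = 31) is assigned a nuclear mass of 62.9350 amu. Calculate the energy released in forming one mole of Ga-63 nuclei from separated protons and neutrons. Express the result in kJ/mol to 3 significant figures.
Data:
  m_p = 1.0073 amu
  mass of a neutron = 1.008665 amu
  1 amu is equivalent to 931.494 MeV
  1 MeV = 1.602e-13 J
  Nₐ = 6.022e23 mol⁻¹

5.11e+10 kJ/mol

Total constituent mass: 31 × 1.0073 + 32 × 1.008665 = 63.503580 amu
Mass defect Δm = 63.503580 − 62.9350 = 0.568580 amu
Binding energy = Δm·c² = 0.568580 × 931.494 MeV/amu = 529.629 MeV
Per nucleus in joules: 529.629 MeV × 1.602e-13 J/MeV = 8.4847e-11 J
Per mole: 8.4847e-11 J × 6.022e23 mol⁻¹ = 5.1095e+13 J/mol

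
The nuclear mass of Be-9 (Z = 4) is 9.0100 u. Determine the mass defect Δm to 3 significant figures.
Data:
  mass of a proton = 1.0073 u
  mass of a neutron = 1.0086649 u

0.0625 u

With 4 protons and 5 neutrons (A = 9):
Total constituent mass: 4 × 1.0073 + 5 × 1.0086649 = 9.0725245 u
Δm = 9.0725245 − 9.0100 = 0.0625245 u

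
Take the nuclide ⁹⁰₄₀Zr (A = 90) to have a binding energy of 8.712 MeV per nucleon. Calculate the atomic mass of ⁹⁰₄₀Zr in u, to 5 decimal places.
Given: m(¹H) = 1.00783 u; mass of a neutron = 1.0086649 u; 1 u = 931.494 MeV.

89.90470 u

Total binding energy = 90 × 8.712 = 784.080 MeV
Mass defect = 784.080 MeV / (931.494 MeV/u) = 0.8417446 u
Constituent mass = 40(1.00783) + 50(1.0086649) = 90.7464450 u
Atomic mass = 90.7464450 − 0.8417446 = 89.9047004 u ≈ 89.90470 u (to 5 decimal places)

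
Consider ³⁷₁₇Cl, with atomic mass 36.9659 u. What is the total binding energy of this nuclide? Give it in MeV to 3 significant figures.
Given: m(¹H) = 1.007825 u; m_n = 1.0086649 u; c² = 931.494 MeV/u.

317 MeV

The nucleus contains 17 protons and 37 − 17 = 20 neutrons.
Total constituent mass: 17 × 1.007825 + 20 × 1.0086649 = 37.3063230 u
Δm = 37.3063230 − 36.9659 = 0.3404230 u
E_B = 0.3404230 × 931.494 = 317.102 MeV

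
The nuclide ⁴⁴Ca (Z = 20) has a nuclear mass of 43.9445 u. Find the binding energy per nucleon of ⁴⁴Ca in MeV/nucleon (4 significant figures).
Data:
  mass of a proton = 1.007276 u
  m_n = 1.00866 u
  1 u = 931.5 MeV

The nucleus contains 20 protons and 44 − 20 = 24 neutrons.
Total constituent mass: 20 × 1.007276 + 24 × 1.00866 = 44.353360 u
Δm = 44.353360 − 43.9445 = 0.408860 u
E_B = 0.408860 × 931.5 = 380.853 MeV
BE/A = 380.853 MeV / 44 = 8.656 MeV/nucleon

8.656 MeV/nucleon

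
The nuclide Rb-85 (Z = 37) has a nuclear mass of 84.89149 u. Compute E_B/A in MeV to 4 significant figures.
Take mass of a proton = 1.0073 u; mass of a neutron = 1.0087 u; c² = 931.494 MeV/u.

With 37 protons and 48 neutrons (A = 85):
Mass of separated nucleons = 37(1.0073) + 48(1.0087) = 37.2701 + 48.4176 = 85.6877 u
Δm = 85.6877 − 84.89149 = 0.79621 u
Converting to energy: 0.79621 u × 931.494 MeV/u = 741.665 MeV
BE/A = 741.665 MeV / 85 = 8.725 MeV/nucleon

8.725 MeV/nucleon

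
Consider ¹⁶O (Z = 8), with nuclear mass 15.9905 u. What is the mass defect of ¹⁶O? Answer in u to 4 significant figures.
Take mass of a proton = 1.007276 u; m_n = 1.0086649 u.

Total constituent mass: 8 × 1.007276 + 8 × 1.0086649 = 16.1275272 u
Δm = 16.1275272 − 15.9905 = 0.1370272 u

0.1370 u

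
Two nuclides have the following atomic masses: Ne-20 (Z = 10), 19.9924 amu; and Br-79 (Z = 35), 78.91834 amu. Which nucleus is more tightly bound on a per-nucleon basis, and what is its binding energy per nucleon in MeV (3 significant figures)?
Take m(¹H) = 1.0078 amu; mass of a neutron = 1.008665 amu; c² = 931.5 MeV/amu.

Ne-20: Σm = 10(1.0078) + 10(1.008665) = 20.164650 amu; Δm = 0.172250 amu; E_B = 160.45 MeV; E_B/A = 8.023 MeV
Br-79: Σm = 35(1.0078) + 44(1.008665) = 79.654260 amu; Δm = 0.735920 amu; E_B = 685.51 MeV; E_B/A = 8.677 MeV
Br-79 has the higher binding energy per nucleon, so it is the more tightly bound nucleus.

Br-79; 8.68 MeV/nucleon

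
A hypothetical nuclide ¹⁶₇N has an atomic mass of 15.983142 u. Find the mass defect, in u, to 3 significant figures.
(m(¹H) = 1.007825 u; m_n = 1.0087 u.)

0.150 u

With 7 protons and 9 neutrons (A = 16):
Mass of separated nucleons = 7(1.007825) + 9(1.0087) = 7.054775 + 9.0783 = 16.133075 u
Mass defect Δm = 16.133075 − 15.983142 = 0.149933 u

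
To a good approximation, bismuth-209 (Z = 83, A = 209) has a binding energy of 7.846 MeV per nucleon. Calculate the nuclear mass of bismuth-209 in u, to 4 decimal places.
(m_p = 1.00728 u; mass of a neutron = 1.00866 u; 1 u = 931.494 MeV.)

Total binding energy = 209 × 7.846 = 1639.814 MeV
Mass defect = 1639.814 MeV / (931.494 MeV/u) = 1.760413 u
Constituent mass = 83(1.00728) + 126(1.00866) = 210.69540 u
Nuclear mass = 210.69540 − 1.760413 = 208.934987 u ≈ 208.9350 u (to 4 decimal places)

208.9350 u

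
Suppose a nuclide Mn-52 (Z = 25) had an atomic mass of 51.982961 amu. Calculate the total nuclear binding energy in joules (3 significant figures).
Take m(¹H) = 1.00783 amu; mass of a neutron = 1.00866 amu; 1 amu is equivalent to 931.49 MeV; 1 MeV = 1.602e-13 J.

With 25 protons and 27 neutrons (A = 52):
Mass of separated nucleons = 25(1.00783) + 27(1.00866) = 25.19575 + 27.23382 = 52.42957 amu
The mass defect is 52.42957 − 51.982961 = 0.446609 amu.
Converting to energy: 0.446609 amu × 931.49 MeV/amu = 416.012 MeV
In joules: 416.012 MeV × 1.602e-13 J/MeV = 6.6645e-11 J

6.66e-11 J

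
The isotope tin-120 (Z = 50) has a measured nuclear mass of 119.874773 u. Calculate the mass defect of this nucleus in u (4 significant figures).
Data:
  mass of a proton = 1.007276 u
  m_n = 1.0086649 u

1.096 u

Total constituent mass: 50 × 1.007276 + 70 × 1.0086649 = 120.9703430 u
Mass defect Δm = 120.9703430 − 119.874773 = 1.0955700 u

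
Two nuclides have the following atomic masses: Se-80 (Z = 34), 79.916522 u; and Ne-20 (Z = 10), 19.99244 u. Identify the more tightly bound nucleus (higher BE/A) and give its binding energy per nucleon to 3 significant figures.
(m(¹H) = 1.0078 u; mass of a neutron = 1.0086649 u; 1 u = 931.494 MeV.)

Se-80; 8.70 MeV/nucleon

Se-80: Σm = 34(1.0078) + 46(1.0086649) = 80.6637854 u; Δm = 0.7472634 u; E_B = 696.07 MeV; E_B/A = 8.701 MeV
Ne-20: Σm = 10(1.0078) + 10(1.0086649) = 20.1646490 u; Δm = 0.1722090 u; E_B = 160.41 MeV; E_B/A = 8.021 MeV
Se-80 has the higher binding energy per nucleon, so it is the more tightly bound nucleus.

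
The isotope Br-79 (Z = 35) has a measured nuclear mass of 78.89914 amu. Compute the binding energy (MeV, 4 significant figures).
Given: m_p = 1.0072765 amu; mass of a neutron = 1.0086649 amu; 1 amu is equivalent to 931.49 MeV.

With 35 protons and 44 neutrons (A = 79):
Total constituent mass: 35 × 1.0072765 + 44 × 1.0086649 = 79.6359331 amu
The mass defect is 79.6359331 − 78.89914 = 0.7367931 amu.
Converting to energy: 0.7367931 amu × 931.49 MeV/amu = 686.315 MeV

686.3 MeV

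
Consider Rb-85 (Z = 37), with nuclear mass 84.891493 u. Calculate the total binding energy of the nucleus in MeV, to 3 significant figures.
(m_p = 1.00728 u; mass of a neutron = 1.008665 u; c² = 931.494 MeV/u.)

739 MeV

With 37 protons and 48 neutrons (A = 85):
Mass of separated nucleons = 37(1.00728) + 48(1.008665) = 37.26936 + 48.415920 = 85.685280 u
Δm = 85.685280 − 84.891493 = 0.793787 u
Binding energy = Δm·c² = 0.793787 × 931.494 MeV/u = 739.408 MeV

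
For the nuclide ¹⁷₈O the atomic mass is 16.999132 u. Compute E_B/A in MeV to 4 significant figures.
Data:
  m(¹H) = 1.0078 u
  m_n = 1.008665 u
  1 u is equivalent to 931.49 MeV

7.740 MeV/nucleon

Z = 8, so N = A − Z = 17 − 8 = 9.
Σm = 8·m(¹H) + 9·m_n = 8.0624 + 9.077985 = 17.140385 u
Mass defect Δm = 17.140385 − 16.999132 = 0.141253 u
Converting to energy: 0.141253 u × 931.49 MeV/u = 131.576 MeV
BE/A = 131.576 MeV / 17 = 7.740 MeV/nucleon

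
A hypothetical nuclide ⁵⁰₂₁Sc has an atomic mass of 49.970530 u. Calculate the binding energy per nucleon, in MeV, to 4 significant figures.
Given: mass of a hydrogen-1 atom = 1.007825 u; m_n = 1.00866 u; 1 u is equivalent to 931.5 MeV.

Total constituent mass: 21 × 1.007825 + 29 × 1.00866 = 50.415465 u
The mass defect is 50.415465 − 49.970530 = 0.444935 u.
Converting to energy: 0.444935 u × 931.5 MeV/u = 414.457 MeV
BE/A = 414.457 MeV / 50 = 8.289 MeV/nucleon

8.289 MeV/nucleon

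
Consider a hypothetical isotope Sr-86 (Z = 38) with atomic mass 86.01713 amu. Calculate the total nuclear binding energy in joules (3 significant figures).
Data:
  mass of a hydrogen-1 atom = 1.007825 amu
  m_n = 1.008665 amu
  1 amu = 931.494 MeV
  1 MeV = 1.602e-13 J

1.04e-10 J

Σm = 38·m(¹H) + 48·m_n = 38.297350 + 48.415920 = 86.713270 amu
Mass defect Δm = 86.713270 − 86.01713 = 0.696140 amu
Binding energy = Δm·c² = 0.696140 × 931.494 MeV/amu = 648.450 MeV
In joules: 648.450 MeV × 1.602e-13 J/MeV = 1.0388e-10 J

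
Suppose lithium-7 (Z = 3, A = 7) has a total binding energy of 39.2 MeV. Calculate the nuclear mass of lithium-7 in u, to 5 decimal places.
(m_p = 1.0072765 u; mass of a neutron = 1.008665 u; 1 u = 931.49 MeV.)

Mass defect = 39.2 MeV / (931.49 MeV/u) = 0.0420831 u
Constituent mass = 3(1.0072765) + 4(1.008665) = 7.0564895 u
Nuclear mass = 7.0564895 − 0.0420831 = 7.0144064 u ≈ 7.01441 u (to 5 decimal places)

7.01441 u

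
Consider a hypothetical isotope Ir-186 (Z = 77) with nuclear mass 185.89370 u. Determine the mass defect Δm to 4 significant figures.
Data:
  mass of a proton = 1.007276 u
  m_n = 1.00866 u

The nucleus contains 77 protons and 186 − 77 = 109 neutrons.
Total constituent mass: 77 × 1.007276 + 109 × 1.00866 = 187.504192 u
Mass defect Δm = 187.504192 − 185.89370 = 1.610492 u

1.610 u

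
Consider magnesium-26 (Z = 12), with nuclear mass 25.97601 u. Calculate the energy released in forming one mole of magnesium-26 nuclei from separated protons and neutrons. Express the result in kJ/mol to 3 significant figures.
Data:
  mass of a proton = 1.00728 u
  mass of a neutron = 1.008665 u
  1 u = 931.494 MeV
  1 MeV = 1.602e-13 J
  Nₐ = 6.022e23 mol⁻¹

2.09e+10 kJ/mol

With 12 protons and 14 neutrons (A = 26):
Σm = 12·m_p + 14·m_n = 12.08736 + 14.121310 = 26.208670 u
Δm = 26.208670 − 25.97601 = 0.232660 u
Converting to energy: 0.232660 u × 931.494 MeV/u = 216.721 MeV
Per nucleus in joules: 216.721 MeV × 1.602e-13 J/MeV = 3.4719e-11 J
Per mole: 3.4719e-11 J × 6.022e23 mol⁻¹ = 2.0908e+13 J/mol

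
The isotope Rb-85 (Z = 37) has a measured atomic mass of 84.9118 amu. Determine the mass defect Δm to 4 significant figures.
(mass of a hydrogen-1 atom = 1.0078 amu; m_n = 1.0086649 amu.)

Σm = 37·m(¹H) + 48·m_n = 37.2886 + 48.4159152 = 85.7045152 amu
Mass defect Δm = 85.7045152 − 84.9118 = 0.7927152 amu

0.7927 amu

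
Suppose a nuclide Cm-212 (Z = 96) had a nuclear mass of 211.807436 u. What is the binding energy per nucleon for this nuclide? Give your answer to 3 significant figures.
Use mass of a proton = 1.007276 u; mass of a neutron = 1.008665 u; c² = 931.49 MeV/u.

8.33 MeV/nucleon

The nucleus contains 96 protons and 212 − 96 = 116 neutrons.
Σm = 96·m_p + 116·m_n = 96.698496 + 117.005140 = 213.703636 u
Mass defect Δm = 213.703636 − 211.807436 = 1.896200 u
Converting to energy: 1.896200 u × 931.49 MeV/u = 1766.29 MeV
Per nucleon: 1766.29 / 212 = 8.332 MeV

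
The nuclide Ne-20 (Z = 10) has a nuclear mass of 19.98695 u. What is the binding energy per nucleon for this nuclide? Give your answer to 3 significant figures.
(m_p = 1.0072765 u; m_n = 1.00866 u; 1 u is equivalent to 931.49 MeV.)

8.03 MeV/nucleon

Total constituent mass: 10 × 1.0072765 + 10 × 1.00866 = 20.1593650 u
Mass defect Δm = 20.1593650 − 19.98695 = 0.1724150 u
Converting to energy: 0.1724150 u × 931.49 MeV/u = 160.603 MeV
Per nucleon: 160.603 / 20 = 8.030 MeV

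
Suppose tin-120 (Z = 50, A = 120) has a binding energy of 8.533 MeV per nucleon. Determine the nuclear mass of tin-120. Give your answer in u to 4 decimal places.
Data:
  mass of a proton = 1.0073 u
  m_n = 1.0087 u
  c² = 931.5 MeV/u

119.8747 u

Total binding energy = 120 × 8.533 = 1023.960 MeV
Mass defect = 1023.960 MeV / (931.5 MeV/u) = 1.099259 u
Constituent mass = 50(1.0073) + 70(1.0087) = 120.9740 u
Nuclear mass = 120.9740 − 1.099259 = 119.874741 u ≈ 119.8747 u (to 4 decimal places)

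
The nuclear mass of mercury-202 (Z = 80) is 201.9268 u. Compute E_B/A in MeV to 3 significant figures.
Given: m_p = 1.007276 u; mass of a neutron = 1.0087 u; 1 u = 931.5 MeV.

7.92 MeV/nucleon

Mass of separated nucleons = 80(1.007276) + 122(1.0087) = 80.582080 + 123.0614 = 203.643480 u
Mass defect Δm = 203.643480 − 201.9268 = 1.716680 u
Converting to energy: 1.716680 u × 931.5 MeV/u = 1599.09 MeV
BE/A = 1599.09 MeV / 202 = 7.916 MeV/nucleon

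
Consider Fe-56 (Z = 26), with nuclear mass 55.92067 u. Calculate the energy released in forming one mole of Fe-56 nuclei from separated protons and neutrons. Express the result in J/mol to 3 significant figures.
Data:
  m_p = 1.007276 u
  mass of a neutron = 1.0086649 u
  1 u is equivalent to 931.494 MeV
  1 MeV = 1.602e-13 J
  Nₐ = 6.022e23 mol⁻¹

4.75e+13 J/mol

The nucleus contains 26 protons and 56 − 26 = 30 neutrons.
Mass of separated nucleons = 26(1.007276) + 30(1.0086649) = 26.189176 + 30.2599470 = 56.4491230 u
The mass defect is 56.4491230 − 55.92067 = 0.5284530 u.
E_B = 0.5284530 × 931.494 = 492.251 MeV
Per nucleus in joules: 492.251 MeV × 1.602e-13 J/MeV = 7.8859e-11 J
Per mole: 7.8859e-11 J × 6.022e23 mol⁻¹ = 4.7489e+13 J/mol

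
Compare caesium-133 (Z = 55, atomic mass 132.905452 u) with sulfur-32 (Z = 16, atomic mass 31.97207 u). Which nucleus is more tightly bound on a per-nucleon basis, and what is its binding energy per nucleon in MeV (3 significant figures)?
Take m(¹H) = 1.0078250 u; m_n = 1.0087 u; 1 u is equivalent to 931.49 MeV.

sulfur-32; 8.51 MeV/nucleon

caesium-133: Σm = 55(1.0078250) + 78(1.0087) = 134.1089750 u; Δm = 1.2035230 u; E_B = 1121.1 MeV; E_B/A = 8.429 MeV
sulfur-32: Σm = 16(1.0078250) + 16(1.0087) = 32.2644000 u; Δm = 0.2923300 u; E_B = 272.30 MeV; E_B/A = 8.509 MeV
sulfur-32 has the higher binding energy per nucleon, so it is the more tightly bound nucleus.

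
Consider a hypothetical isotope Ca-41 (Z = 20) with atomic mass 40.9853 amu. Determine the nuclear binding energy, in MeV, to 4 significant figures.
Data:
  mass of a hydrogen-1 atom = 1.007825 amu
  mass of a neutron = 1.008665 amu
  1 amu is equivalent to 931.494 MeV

Σm = 20·m(¹H) + 21·m_n = 20.156500 + 21.181965 = 41.338465 amu
Δm = 41.338465 − 40.9853 = 0.353165 amu
E_B = 0.353165 × 931.494 = 328.971 MeV

329.0 MeV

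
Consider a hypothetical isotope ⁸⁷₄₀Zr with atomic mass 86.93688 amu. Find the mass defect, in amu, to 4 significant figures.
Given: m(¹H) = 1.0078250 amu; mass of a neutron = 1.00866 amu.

0.7831 amu

Z = 40, so N = A − Z = 87 − 40 = 47.
Σm = 40·m(¹H) + 47·m_n = 40.3130000 + 47.40702 = 87.7200200 amu
Δm = 87.7200200 − 86.93688 = 0.7831400 amu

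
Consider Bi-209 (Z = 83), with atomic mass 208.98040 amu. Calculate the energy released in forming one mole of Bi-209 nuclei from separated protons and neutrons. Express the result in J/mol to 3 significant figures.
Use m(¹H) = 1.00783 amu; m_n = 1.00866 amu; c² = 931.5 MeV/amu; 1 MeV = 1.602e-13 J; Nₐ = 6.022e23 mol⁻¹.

Total constituent mass: 83 × 1.00783 + 126 × 1.00866 = 210.74105 amu
Δm = 210.74105 − 208.98040 = 1.76065 amu
Binding energy = Δm·c² = 1.76065 × 931.5 MeV/amu = 1640.05 MeV
Per nucleus in joules: 1640.05 MeV × 1.602e-13 J/MeV = 2.6274e-10 J
Per mole: 2.6274e-10 J × 6.022e23 mol⁻¹ = 1.5822e+14 J/mol

1.58e+14 J/mol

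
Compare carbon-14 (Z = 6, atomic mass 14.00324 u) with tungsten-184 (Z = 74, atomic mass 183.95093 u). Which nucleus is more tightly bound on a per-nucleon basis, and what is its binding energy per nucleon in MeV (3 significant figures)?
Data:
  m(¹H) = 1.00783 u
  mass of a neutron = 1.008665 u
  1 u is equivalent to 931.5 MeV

tungsten-184; 8.01 MeV/nucleon

carbon-14: Σm = 6(1.00783) + 8(1.008665) = 14.116300 u; Δm = 0.113060 u; E_B = 105.32 MeV; E_B/A = 7.523 MeV
tungsten-184: Σm = 74(1.00783) + 110(1.008665) = 185.532570 u; Δm = 1.581640 u; E_B = 1473.3 MeV; E_B/A = 8.007 MeV
tungsten-184 has the higher binding energy per nucleon, so it is the more tightly bound nucleus.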